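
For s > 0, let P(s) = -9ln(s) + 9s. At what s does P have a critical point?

1

P'(s) = -9/s + 9 = 0 gives s = 1.
P''(s) = 9/s², which is positive for s > 0, so this is a local minimum.
P(1) = -9·ln(1) + 9 ≈ 9.0000.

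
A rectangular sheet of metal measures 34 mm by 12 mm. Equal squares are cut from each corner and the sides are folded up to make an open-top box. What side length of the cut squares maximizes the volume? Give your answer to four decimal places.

2.6889

With cut size x, the volume is V(x) = x(34 − 2x)(12 − 2x) for 0 < x < 6.
V'(x) = 12x^2 − 184x + 408. Setting V'(x) = 0 gives x ≈ 2.6889 (the root in (0, 6)).
V''(x) = 24x − 184 is negative there, so this is the maximum; V ≈ 509.6593.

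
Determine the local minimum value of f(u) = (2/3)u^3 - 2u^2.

-8/3

Critical points: f'(u) = 2u^2 - 4u vanishes at u = 0, 2.
f''(u) = 4u - 4. f''(0) = -4 < 0 ⇒ local maximum; f''(2) = 4 > 0 ⇒ local minimum.
Thus f has its local minimum at u = 2, with value -8/3.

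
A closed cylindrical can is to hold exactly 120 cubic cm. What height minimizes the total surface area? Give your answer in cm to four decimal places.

With radius r and height h, πr²h = 120 so h = 120/(πr²), and S(r) = 2πr² + 2πrh = 2πr² + 2·120/r.
S'(r) = 4πr − 2·120/r² = 0 ⇒ r³ = 120/(2π), so r ≈ 2.6730 and h = 2r ≈ 5.3460.
S''(r) = 4π + 4·120/r³ > 0, so this is the minimum; S ≈ 134.6797.

5.3460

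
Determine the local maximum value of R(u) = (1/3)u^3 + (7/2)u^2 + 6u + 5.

23

R'(u) = u^2 + 7u + 6 = 0 at u = -6, -1.
R''(u) = 2u + 7. R''(-6) = -5 < 0 ⇒ local maximum; R''(-1) = 5 > 0 ⇒ local minimum.
The local maximum is R(-6) = 23.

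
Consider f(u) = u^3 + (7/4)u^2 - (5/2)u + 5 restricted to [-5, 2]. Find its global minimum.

-255/4

f'(u) = 3u^2 + (7/2)u - 5/2, which vanishes at u = -5/3 and u = 1/2.
Evaluating at the critical points and endpoints: f(-5) = -255/4, f(-5/3) = 1015/108, f(1/2) = 69/16, f(2) = 15.
Hence the absolute minimum is -255/4 at u = -5.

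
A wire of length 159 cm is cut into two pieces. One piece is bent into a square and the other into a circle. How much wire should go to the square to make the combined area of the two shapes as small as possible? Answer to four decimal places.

Let x be the length used for the square. Square side x/4; circle radius (159−x)/(2π).
A(x) = (x/4)² + π·((159−x)/(2π))² = x²/16 + (159−x)²/(4π) for 0 ≤ x ≤ 159. A'(x) = x/8 − (159−x)/(2π) = 0 gives x = 4·159/(π+4) ≈ 89.0558.
A'' = 1/8 + 1/(2π) > 0, so this gives the minimum combined area; x ≈ 89.0558 cm to the square.

89.0558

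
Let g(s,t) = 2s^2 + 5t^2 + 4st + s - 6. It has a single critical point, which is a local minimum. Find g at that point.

-149/24

∂g/∂s = 4s + 4t + 1 = 0 and ∂g/∂t = 4s + 10t = 0, so (s, t) = (-5/12, 1/6).
The Hessian has g_{ss} = 4, g_{tt} = 10, g_{st} = 4, giving D = 24 > 0 with g_{ss} > 0, so the point is a local minimum.
g(-5/12, 1/6) = -149/24.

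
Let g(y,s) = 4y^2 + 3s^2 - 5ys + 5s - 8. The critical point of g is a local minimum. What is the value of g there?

-284/23

∂g/∂y = 8y - 5s = 0 and ∂g/∂s = -5y + 6s + 5 = 0, so (y, s) = (-25/23, -40/23).
The Hessian has g_{yy} = 8, g_{ss} = 6, g_{ys} = -5, giving D = 23 > 0 with g_{yy} > 0, so the point is a local minimum.
g(-25/23, -40/23) = -284/23.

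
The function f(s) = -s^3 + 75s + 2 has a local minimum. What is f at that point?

f'(s) = -3s^2 + 75. Setting f'(s) = 0 gives s ∈ {-5, 5}.
Second-derivative test with f''(s) = -6s: f''(-5) = 30 > 0 ⇒ local minimum; f''(5) = -30 < 0 ⇒ local maximum.
The local minimum is f(-5) = -248.

-248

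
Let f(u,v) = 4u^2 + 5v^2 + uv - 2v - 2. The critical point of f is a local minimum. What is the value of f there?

∂f/∂u = 8u + v = 0 and ∂f/∂v = u + 10v - 2 = 0, so (u, v) = (-2/79, 16/79).
The Hessian has f_{uu} = 8, f_{vv} = 10, f_{uv} = 1, giving D = 79 > 0 with f_{uu} > 0, so the point is a local minimum.
f(-2/79, 16/79) = -174/79.

-174/79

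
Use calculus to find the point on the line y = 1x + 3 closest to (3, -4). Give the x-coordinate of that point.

-2

Minimize D(x)^2 = (x - 3)^2 + (x + 7)^2.
d/dx[D^2] = 2(x - 3) + 2·1·(x + 7) = 0 ⇒ x = -2.
Then y = 1 and the distance is √(50) ≈ 7.0711.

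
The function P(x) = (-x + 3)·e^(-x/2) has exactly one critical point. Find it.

By the product rule, P'(x) = ((1/2)x - 5/2)·e^(-x/2). Since e^(-x/2) > 0, the only critical point is x = 5.
P''(5) has the same sign as 1/2 > 0, so this is a local minimum.
P(5) = (-2)·e^(-5/2) ≈ -0.1642.

5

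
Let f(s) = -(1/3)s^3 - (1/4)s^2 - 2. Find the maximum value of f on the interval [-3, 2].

19/4

f'(s) = -s^2 - (1/2)s, which vanishes at s = -1/2 and s = 0.
Candidates: f(-3) = 19/4, f(-1/2) = -97/48, f(0) = -2, f(2) = -17/3.
So the maximum is f(-3) = 19/4.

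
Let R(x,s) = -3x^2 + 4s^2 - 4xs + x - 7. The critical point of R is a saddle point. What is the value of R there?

∂R/∂x = -6x - 4s + 1 = 0 and ∂R/∂s = -4x + 8s = 0, so (x, s) = (1/8, 1/16).
The Hessian has R_{xx} = -6, R_{ss} = 8, R_{xs} = -4, giving D = -64 < 0, so the point is a saddle point.
R(1/8, 1/16) = -111/16.

-111/16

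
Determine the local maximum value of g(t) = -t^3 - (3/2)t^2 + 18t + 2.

g'(t) = -3t^2 - 3t + 18. Setting g'(t) = 0 gives t ∈ {-3, 2}.
g''(t) = -6t - 3. g''(-3) = 15 > 0 ⇒ local minimum; g''(2) = -15 < 0 ⇒ local maximum.
Thus g has its local maximum at t = 2, with value 24.

24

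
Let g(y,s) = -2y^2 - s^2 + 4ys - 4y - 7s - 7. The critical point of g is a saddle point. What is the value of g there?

-141/4

∂g/∂y = -4y + 4s - 4 = 0 and ∂g/∂s = 4y - 2s - 7 = 0, so (y, s) = (9/2, 11/2).
The Hessian has g_{yy} = -4, g_{ss} = -2, g_{ys} = 4, giving D = -8 < 0, so the point is a saddle point.
g(9/2, 11/2) = -141/4.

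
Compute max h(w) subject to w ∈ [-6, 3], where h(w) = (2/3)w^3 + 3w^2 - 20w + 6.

Differentiating, h'(w) = 2w^2 + 6w - 20; which vanishes at w = -5 and w = 2.
Compare values at every candidate in [-6, 3]: h(-6) = 90,  h(-5) = 293/3,  h(2) = -50/3,  h(3) = -9.
The maximum over the interval is 293/3, attained at w = -5.

293/3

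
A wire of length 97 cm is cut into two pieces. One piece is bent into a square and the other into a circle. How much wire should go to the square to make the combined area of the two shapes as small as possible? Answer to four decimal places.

54.3296

Let x be the length used for the square. Square side x/4; circle radius (97−x)/(2π).
A(x) = (x/4)² + π·((97−x)/(2π))² = x²/16 + (97−x)²/(4π) for 0 ≤ x ≤ 97. A'(x) = x/8 − (97−x)/(2π) = 0 gives x = 4·97/(π+4) ≈ 54.3296.
A'' = 1/8 + 1/(2π) > 0, so this gives the minimum combined area; x ≈ 54.3296 cm to the square.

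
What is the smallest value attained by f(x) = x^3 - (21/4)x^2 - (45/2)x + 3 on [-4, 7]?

-463/4

f'(x) = 3x^2 - (21/2)x - 45/2, which vanishes at x = -3/2 and x = 5.
Compare values at every candidate in [-4, 7]: f(-4) = -55,  f(-3/2) = 345/16,  f(5) = -463/4,  f(7) = -275/4.
So the minimum is f(5) = -463/4.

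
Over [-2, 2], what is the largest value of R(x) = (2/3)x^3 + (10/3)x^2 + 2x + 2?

74/3

R'(x) = 2x^2 + (20/3)x + 2, whose only zero in [-2, 2] is x = -1/3.
Evaluating at the critical points and endpoints: R(-2) = 6,  R(-1/3) = 136/81,  R(2) = 74/3.
So the maximum is R(2) = 74/3.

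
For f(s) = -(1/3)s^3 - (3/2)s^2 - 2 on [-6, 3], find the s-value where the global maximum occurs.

The derivative is -s^2 - 3s, which vanishes at s = -3 and s = 0.
Candidates: f(-6) = 16, f(-3) = -13/2, f(0) = -2, f(3) = -49/2.
Hence the absolute maximum is 16 at s = -6.

-6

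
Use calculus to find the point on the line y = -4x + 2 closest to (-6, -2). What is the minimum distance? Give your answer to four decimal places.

6.7910

Minimize D(x)^2 = (x + 6)^2 + (-4x + 4)^2.
d/dx[D^2] = 2(x + 6) + 2·(-4)·(-4x + 4) = 0 ⇒ x = 10/17.
Then y = -6/17 and the distance is √(784/17) ≈ 6.7910.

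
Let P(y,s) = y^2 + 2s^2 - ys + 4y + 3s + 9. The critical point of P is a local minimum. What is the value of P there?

10/7

∂P/∂y = 2y - s + 4 = 0 and ∂P/∂s = -y + 4s + 3 = 0, so (y, s) = (-19/7, -10/7).
The Hessian has P_{yy} = 2, P_{ss} = 4, P_{ys} = -1, giving D = 7 > 0 with P_{yy} > 0, so the point is a local minimum.
P(-19/7, -10/7) = 10/7.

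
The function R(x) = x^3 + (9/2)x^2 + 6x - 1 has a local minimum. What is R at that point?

Critical points: R'(x) = 3x^2 + 9x + 6 vanishes at x = -2, -1.
Since R''(x) = 6x + 9, we get R''(-2) = -3 < 0 ⇒ local maximum; R''(-1) = 3 > 0 ⇒ local minimum.
The local minimum is R(-1) = -7/2.

-7/2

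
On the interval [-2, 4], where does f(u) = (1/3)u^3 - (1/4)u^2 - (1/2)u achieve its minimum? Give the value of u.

f'(u) = u^2 - (1/2)u - 1/2, which vanishes at u = -1/2 and u = 1.
Candidates: f(-2) = -8/3; f(-1/2) = 7/48; f(1) = -5/12; f(4) = 46/3.
Hence the absolute minimum is -8/3 at u = -2.

-2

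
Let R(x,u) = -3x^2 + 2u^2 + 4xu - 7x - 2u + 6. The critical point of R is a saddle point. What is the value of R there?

∂R/∂x = -6x + 4u - 7 = 0 and ∂R/∂u = 4x + 4u - 2 = 0, so (x, u) = (-1/2, 1).
The Hessian has R_{xx} = -6, R_{uu} = 4, R_{xu} = 4, giving D = -40 < 0, so the point is a saddle point.
R(-1/2, 1) = 27/4.

27/4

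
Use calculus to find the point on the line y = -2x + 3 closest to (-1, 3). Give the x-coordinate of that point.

-1/5

Minimize D(x)^2 = (x + 1)^2 + (-2x)^2.
d/dx[D^2] = 2(x + 1) + 2·(-2)·(-2x) = 0 ⇒ x = -1/5.
Then y = 17/5 and the distance is √(4/5) ≈ 0.8944.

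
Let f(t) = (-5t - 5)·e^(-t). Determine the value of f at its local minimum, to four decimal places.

-5.0000

f'(t) = (-5)·e^(-t) + (-5t - 5)·(-1)·e^(-t) = (5t)·e^(-t). Since e^(-t) > 0, the only critical point is t = 0.
f''(0) has the same sign as 5 > 0, so this is a local minimum.
f(0) = (-5)·e^(0) ≈ -5.0000.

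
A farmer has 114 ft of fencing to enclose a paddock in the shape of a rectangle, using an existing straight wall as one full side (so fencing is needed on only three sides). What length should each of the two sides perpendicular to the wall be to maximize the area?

Let the sides perpendicular to the wall have length x and the parallel side y, so 2x + y = 114 and the area is A = xy = x(114 − 2x).
A'(x) = 114 − 4x = 0 gives x = 57/2, and A''(x) = −4 < 0 confirms a maximum.
Then y = 114 − 2·57/2 = 57 and A = 3249/2.

57/2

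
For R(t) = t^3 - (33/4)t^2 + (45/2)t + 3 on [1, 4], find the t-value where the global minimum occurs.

1

The derivative is 3t^2 - (33/2)t + 45/2, which vanishes at t = 5/2 and t = 3.
Evaluating at the critical points and endpoints: R(1) = 73/4, R(5/2) = 373/16, R(3) = 93/4, R(4) = 25.
The minimum over the interval is 73/4, attained at t = 1.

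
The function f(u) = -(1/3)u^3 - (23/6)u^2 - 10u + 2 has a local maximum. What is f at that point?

1549/162

f'(u) = -u^2 - (23/3)u - 10 = 0 at u = -6, -5/3.
Second-derivative test with f''(u) = -2u - 23/3: f''(-6) = 13/3 > 0 ⇒ local minimum; f''(-5/3) = -13/3 < 0 ⇒ local maximum.
So the local maximum value is f(-5/3) = 1549/162.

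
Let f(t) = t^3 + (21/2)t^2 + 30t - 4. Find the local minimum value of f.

f'(t) = 3t^2 + 21t + 30. Setting f'(t) = 0 gives t ∈ {-5, -2}.
f''(t) = 6t + 21. f''(-5) = -9 < 0 ⇒ local maximum; f''(-2) = 9 > 0 ⇒ local minimum.
The local minimum is f(-2) = -30.

-30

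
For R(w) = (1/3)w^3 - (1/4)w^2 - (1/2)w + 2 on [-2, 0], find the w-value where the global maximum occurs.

-1/2

R'(w) = w^2 - (1/2)w - 1/2, whose only zero in [-2, 0] is w = -1/2.
Candidates: R(-2) = -2/3, R(-1/2) = 103/48, R(0) = 2.
The maximum over the interval is 103/48, attained at w = -1/2.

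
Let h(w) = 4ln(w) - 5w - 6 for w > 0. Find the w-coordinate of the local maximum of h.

h'(w) = 4/w − 5 = 0 gives w = 4/5.
h''(w) = -4/w², which is negative for w > 0, so this is a local maximum.
h(4/5) = 4·ln(4/5) - 4 - 6 ≈ -10.8926.

4/5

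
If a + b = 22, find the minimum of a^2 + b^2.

242

With a + b = 22, a^2 + b^2 = a^2 + (22 − a)^2.
The derivative 2a − 2(22 − a) = 4a − 44 vanishes at a = 11; second derivative 4 > 0, a minimum.
The minimum is 2·(11)^2 = 242.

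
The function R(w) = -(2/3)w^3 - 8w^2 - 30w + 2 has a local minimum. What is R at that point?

Critical points: R'(w) = -2w^2 - 16w - 30 vanishes at w = -5, -3.
R''(w) = -4w - 16. R''(-5) = 4 > 0 ⇒ local minimum; R''(-3) = -4 < 0 ⇒ local maximum.
The local minimum is R(-5) = 106/3.

106/3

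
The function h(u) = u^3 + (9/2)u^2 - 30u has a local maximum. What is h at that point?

Critical points: h'(u) = 3u^2 + 9u - 30 vanishes at u = -5, 2.
Since h''(u) = 6u + 9, we get h''(-5) = -21 < 0 ⇒ local maximum; h''(2) = 21 > 0 ⇒ local minimum.
The local maximum is h(-5) = 275/2.

275/2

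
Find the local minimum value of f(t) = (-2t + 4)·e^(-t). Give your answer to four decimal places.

By the product rule, f'(t) = (2t - 6)·e^(-t). Since e^(-t) > 0, the only critical point is t = 3.
f''(3) has the same sign as 2 > 0, so this is a local minimum.
f(3) = (-2)·e^(-3) ≈ -0.0996.

-0.0996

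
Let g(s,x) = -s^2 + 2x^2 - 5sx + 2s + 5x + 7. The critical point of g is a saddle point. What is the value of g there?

8

∂g/∂s = -2s - 5x + 2 = 0 and ∂g/∂x = -5s + 4x + 5 = 0, so (s, x) = (1, 0).
The Hessian has g_{ss} = -2, g_{xx} = 4, g_{sx} = -5, giving D = -33 < 0, so the point is a saddle point.
g(1, 0) = 8.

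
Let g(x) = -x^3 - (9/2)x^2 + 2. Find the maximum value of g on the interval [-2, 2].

Differentiating, g'(x) = -3x^2 - 9x; whose only zero in [-2, 2] is x = 0.
Compare values at every candidate in [-2, 2]: g(-2) = -8, g(0) = 2, g(2) = -24.
The maximum over the interval is 2, attained at x = 0.

2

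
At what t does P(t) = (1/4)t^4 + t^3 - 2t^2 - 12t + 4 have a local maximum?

P'(t) = t^3 + 3t^2 - 4t - 12 = 0 at t = -3, -2, 2.
Since P''(t) = 3t^2 + 6t - 4, we get P''(-3) = 5 > 0 ⇒ local minimum; P''(-2) = -4 < 0 ⇒ local maximum; P''(2) = 20 > 0 ⇒ local minimum.
So the local maximum value is P(-2) = 16.

-2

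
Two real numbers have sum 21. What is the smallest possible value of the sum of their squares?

441/2

With a + b = 21, a^2 + b^2 = a^2 + (21 − a)^2.
The derivative 2a − 2(21 − a) = 4a − 42 vanishes at a = 21/2; second derivative 4 > 0, a minimum.
The minimum is 2·(21/2)^2 = 441/2.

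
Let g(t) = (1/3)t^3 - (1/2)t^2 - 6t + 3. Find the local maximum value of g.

g'(t) = t^2 - t - 6 = 0 at t = -2, 3.
Since g''(t) = 2t - 1, we get g''(-2) = -5 < 0 ⇒ local maximum; g''(3) = 5 > 0 ⇒ local minimum.
Thus g has its local maximum at t = -2, with value 31/3.

31/3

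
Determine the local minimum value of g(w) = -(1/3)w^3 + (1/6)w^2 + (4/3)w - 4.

-29/6

g'(w) = -w^2 + (1/3)w + 4/3 = 0 at w = -1, 4/3.
Second-derivative test with g''(w) = -2w + 1/3: g''(-1) = 7/3 > 0 ⇒ local minimum; g''(4/3) = -7/3 < 0 ⇒ local maximum.
Thus g has its local minimum at w = -1, with value -29/6.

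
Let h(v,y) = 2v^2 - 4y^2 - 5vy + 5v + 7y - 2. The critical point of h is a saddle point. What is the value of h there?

59/57

∂h/∂v = 4v - 5y + 5 = 0 and ∂h/∂y = -5v - 8y + 7 = 0, so (v, y) = (-5/57, 53/57).
The Hessian has h_{vv} = 4, h_{yy} = -8, h_{vy} = -5, giving D = -57 < 0, so the point is a saddle point.
h(-5/57, 53/57) = 59/57.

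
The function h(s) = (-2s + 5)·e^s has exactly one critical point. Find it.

By the product rule, h'(s) = (-2s + 3)·e^s. Since e^s > 0, the only critical point is s = 3/2.
h''(3/2) has the same sign as -2 < 0, so this is a local maximum.
h(3/2) = (2)·e^(3/2) ≈ 8.9634.

3/2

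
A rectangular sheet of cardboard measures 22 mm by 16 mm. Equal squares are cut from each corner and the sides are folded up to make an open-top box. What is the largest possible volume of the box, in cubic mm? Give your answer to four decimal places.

With cut size x, the volume is V(x) = x(22 − 2x)(16 − 2x) for 0 < x < 8.
V'(x) = 12x^2 − 152x + 352. Setting V'(x) = 0 gives x ≈ 3.0504 (the root in (0, 8)).
V''(x) = 24x − 152 is negative there, so this is the maximum; V ≈ 480.1005.

480.1005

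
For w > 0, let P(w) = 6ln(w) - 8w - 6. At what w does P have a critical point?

3/4

P'(w) = 6/w − 8 = 0 gives w = 3/4.
P''(w) = -6/w², which is negative for w > 0, so this is a local maximum.
P(3/4) = 6·ln(3/4) - 6 - 6 ≈ -13.7261.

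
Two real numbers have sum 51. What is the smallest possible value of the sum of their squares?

2601/2

With a + b = 51, a^2 + b^2 = a^2 + (51 − a)^2.
The derivative 2a − 2(51 − a) = 4a − 102 vanishes at a = 51/2; second derivative 4 > 0, a minimum.
The minimum is 2·(51/2)^2 = 2601/2.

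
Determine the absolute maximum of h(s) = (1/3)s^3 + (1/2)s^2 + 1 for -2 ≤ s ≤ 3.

The derivative is s^2 + s, which vanishes at s = -1 and s = 0.
Compare values at every candidate in [-2, 3]: h(-2) = 1/3, h(-1) = 7/6, h(0) = 1, h(3) = 29/2.
The maximum over the interval is 29/2, attained at s = 3.

29/2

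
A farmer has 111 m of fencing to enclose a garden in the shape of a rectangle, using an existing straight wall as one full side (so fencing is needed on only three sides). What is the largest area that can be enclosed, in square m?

12321/8

Let the sides perpendicular to the wall have length x and the parallel side y, so 2x + y = 111 and the area is A = xy = x(111 − 2x).
A'(x) = 111 − 4x = 0 gives x = 111/4, and A''(x) = −4 < 0 confirms a maximum.
Then y = 111 − 2·111/4 = 111/2 and A = 12321/8.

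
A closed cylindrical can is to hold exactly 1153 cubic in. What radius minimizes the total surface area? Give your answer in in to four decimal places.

With radius r and height h, πr²h = 1153 so h = 1153/(πr²), and S(r) = 2πr² + 2πrh = 2πr² + 2·1153/r.
S'(r) = 4πr − 2·1153/r² = 0 ⇒ r³ = 1153/(2π), so r ≈ 5.6826 and h = 2r ≈ 11.3653.
S''(r) = 4π + 4·1153/r³ > 0, so this is the minimum; S ≈ 608.6964.

5.6826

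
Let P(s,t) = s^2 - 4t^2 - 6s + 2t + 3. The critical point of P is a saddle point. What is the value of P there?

∂P/∂s = 2s - 6 = 0 and ∂P/∂t = -8t + 2 = 0, so (s, t) = (3, 1/4).
The Hessian has P_{ss} = 2, P_{tt} = -8, P_{st} = 0, giving D = -16 < 0, so the point is a saddle point.
P(3, 1/4) = -23/4.

-23/4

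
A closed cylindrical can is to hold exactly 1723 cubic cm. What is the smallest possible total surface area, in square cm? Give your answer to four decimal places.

795.6182

With radius r and height h, πr²h = 1723 so h = 1723/(πr²), and S(r) = 2πr² + 2πrh = 2πr² + 2·1723/r.
S'(r) = 4πr − 2·1723/r² = 0 ⇒ r³ = 1723/(2π), so r ≈ 6.4968 and h = 2r ≈ 12.9937.
S''(r) = 4π + 4·1723/r³ > 0, so this is the minimum; S ≈ 795.6182.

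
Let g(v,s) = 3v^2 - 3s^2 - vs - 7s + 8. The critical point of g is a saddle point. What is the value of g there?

∂g/∂v = 6v - s = 0 and ∂g/∂s = -v - 6s - 7 = 0, so (v, s) = (-7/37, -42/37).
The Hessian has g_{vv} = 6, g_{ss} = -6, g_{vs} = -1, giving D = -37 < 0, so the point is a saddle point.
g(-7/37, -42/37) = 443/37.

443/37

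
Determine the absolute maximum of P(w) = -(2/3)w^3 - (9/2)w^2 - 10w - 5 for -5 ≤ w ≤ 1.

95/6

The derivative is -2w^2 - 9w - 10, which vanishes at w = -5/2 and w = -2.
Candidates: P(-5) = 95/6, P(-5/2) = 55/24, P(-2) = 7/3, P(1) = -121/6.
So the maximum is P(-5) = 95/6.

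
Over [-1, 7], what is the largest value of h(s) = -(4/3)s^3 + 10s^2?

The derivative is -4s^2 + 20s, which vanishes at s = 0 and s = 5.
Candidates: h(-1) = 34/3; h(0) = 0; h(5) = 250/3; h(7) = 98/3.
So the maximum is h(5) = 250/3.

250/3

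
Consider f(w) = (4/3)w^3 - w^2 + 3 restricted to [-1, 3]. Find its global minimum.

Differentiating, f'(w) = 4w^2 - 2w; which vanishes at w = 0 and w = 1/2.
Evaluating at the critical points and endpoints: f(-1) = 2/3,  f(0) = 3,  f(1/2) = 35/12,  f(3) = 30.
So the minimum is f(-1) = 2/3.

2/3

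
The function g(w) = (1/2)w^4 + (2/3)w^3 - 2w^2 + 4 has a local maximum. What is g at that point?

4

g'(w) = 2w^3 + 2w^2 - 4w. Setting g'(w) = 0 gives w ∈ {-2, 0, 1}.
Since g''(w) = 6w^2 + 4w - 4, we get g''(-2) = 12 > 0 ⇒ local minimum; g''(0) = -4 < 0 ⇒ local maximum; g''(1) = 6 > 0 ⇒ local minimum.
So the local maximum value is g(0) = 4.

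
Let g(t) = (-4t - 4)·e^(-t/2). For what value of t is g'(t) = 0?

Differentiating with the product rule gives g'(t) = (2t - 2)·e^(-t/2). Since e^(-t/2) > 0, the only critical point is t = 1.
g''(1) has the same sign as 2 > 0, so this is a local minimum.
g(1) = (-8)·e^(-1/2) ≈ -4.8522.

1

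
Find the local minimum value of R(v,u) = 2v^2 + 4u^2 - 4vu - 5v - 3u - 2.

∂R/∂v = 4v - 4u - 5 = 0 and ∂R/∂u = -4v + 8u - 3 = 0, so (v, u) = (13/4, 2).
The Hessian has R_{vv} = 4, R_{uu} = 8, R_{vu} = -4, giving D = 16 > 0 with R_{vv} > 0, so the point is a local minimum.
R(13/4, 2) = -105/8.

-105/8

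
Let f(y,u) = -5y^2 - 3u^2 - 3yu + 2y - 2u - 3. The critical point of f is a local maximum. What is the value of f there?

∂f/∂y = -10y - 3u + 2 = 0 and ∂f/∂u = -3y - 6u - 2 = 0, so (y, u) = (6/17, -26/51).
The Hessian has f_{yy} = -10, f_{uu} = -6, f_{yu} = -3, giving D = 51 > 0 with f_{yy} < 0, so the point is a local maximum.
f(6/17, -26/51) = -109/51.

-109/51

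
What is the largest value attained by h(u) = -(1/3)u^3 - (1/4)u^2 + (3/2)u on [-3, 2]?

Differentiating, h'(u) = -u^2 - (1/2)u + 3/2; which vanishes at u = -3/2 and u = 1.
Compare values at every candidate in [-3, 2]: h(-3) = 9/4,  h(-3/2) = -27/16,  h(1) = 11/12,  h(2) = -2/3.
So the maximum is h(-3) = 9/4.

9/4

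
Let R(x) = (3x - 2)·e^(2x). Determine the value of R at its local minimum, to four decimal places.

-2.0934

Differentiating with the product rule gives R'(x) = (6x - 1)·e^(2x). Since e^(2x) > 0, the only critical point is x = 1/6.
R''(1/6) has the same sign as 6 > 0, so this is a local minimum.
R(1/6) = (-3/2)·e^(1/3) ≈ -2.0934.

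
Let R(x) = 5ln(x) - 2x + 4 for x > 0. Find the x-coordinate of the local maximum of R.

R'(x) = 5/x − 2 = 0 gives x = 5/2.
R''(x) = -5/x², which is negative for x > 0, so this is a local maximum.
R(5/2) = 5·ln(5/2) - 5 + 4 ≈ 3.5815.

5/2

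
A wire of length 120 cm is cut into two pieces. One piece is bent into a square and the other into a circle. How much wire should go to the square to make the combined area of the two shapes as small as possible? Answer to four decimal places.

67.2119

Let x be the length used for the square. Square side x/4; circle radius (120−x)/(2π).
A(x) = (x/4)² + π·((120−x)/(2π))² = x²/16 + (120−x)²/(4π) for 0 ≤ x ≤ 120. A'(x) = x/8 − (120−x)/(2π) = 0 gives x = 4·120/(π+4) ≈ 67.2119.
A'' = 1/8 + 1/(2π) > 0, so this gives the minimum combined area; x ≈ 67.2119 cm to the square.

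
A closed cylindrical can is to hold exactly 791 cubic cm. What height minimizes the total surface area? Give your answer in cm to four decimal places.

10.0237

With radius r and height h, πr²h = 791 so h = 791/(πr²), and S(r) = 2πr² + 2πrh = 2πr² + 2·791/r.
S'(r) = 4πr − 2·791/r² = 0 ⇒ r³ = 791/(2π), so r ≈ 5.0119 and h = 2r ≈ 10.0237.
S''(r) = 4π + 4·791/r³ > 0, so this is the minimum; S ≈ 473.4770.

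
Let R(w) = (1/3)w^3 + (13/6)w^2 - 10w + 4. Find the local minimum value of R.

-827/162

Critical points: R'(w) = w^2 + (13/3)w - 10 vanishes at w = -6, 5/3.
Second-derivative test with R''(w) = 2w + 13/3: R''(-6) = -23/3 < 0 ⇒ local maximum; R''(5/3) = 23/3 > 0 ⇒ local minimum.
The local minimum is R(5/3) = -827/162.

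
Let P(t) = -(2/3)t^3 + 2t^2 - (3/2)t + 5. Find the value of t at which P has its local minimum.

P'(t) = -2t^2 + 4t - 3/2. Setting P'(t) = 0 gives t ∈ {1/2, 3/2}.
Second-derivative test with P''(t) = -4t + 4: P''(1/2) = 2 > 0 ⇒ local minimum; P''(3/2) = -2 < 0 ⇒ local maximum.
Thus P has its local minimum at t = 1/2, with value 14/3.

1/2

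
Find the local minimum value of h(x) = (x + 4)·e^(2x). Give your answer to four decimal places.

-0.0001

By the product rule, h'(x) = (2x + 9)·e^(2x). Since e^(2x) > 0, the only critical point is x = -9/2.
h''(-9/2) has the same sign as 2 > 0, so this is a local minimum.
h(-9/2) = (-1/2)·e^(-9) ≈ -0.0001.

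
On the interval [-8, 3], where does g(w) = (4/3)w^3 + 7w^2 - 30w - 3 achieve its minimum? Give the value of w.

g'(w) = 4w^2 + 14w - 30, which vanishes at w = -5 and w = 3/2.
Candidates: g(-8) = 7/3; g(-5) = 466/3; g(3/2) = -111/4; g(3) = 6.
Hence the absolute minimum is -111/4 at w = 3/2.

3/2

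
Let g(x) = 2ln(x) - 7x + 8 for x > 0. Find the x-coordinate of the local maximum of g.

2/7

g'(x) = 2/x − 7 = 0 gives x = 2/7.
g''(x) = -2/x², which is negative for x > 0, so this is a local maximum.
g(2/7) = 2·ln(2/7) - 2 + 8 ≈ 3.4945.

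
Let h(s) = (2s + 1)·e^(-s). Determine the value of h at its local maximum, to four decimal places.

Differentiating with the product rule gives h'(s) = (-2s + 1)·e^(-s). Since e^(-s) > 0, the only critical point is s = 1/2.
h''(1/2) has the same sign as -2 < 0, so this is a local maximum.
h(1/2) = (2)·e^(-1/2) ≈ 1.2131.

1.2131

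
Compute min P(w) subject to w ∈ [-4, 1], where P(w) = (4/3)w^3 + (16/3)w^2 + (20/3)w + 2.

The derivative is 4w^2 + (32/3)w + 20/3, which vanishes at w = -5/3 and w = -1.
Candidates: P(-4) = -74/3, P(-5/3) = -38/81, P(-1) = -2/3, P(1) = 46/3.
Hence the absolute minimum is -74/3 at w = -4.

-74/3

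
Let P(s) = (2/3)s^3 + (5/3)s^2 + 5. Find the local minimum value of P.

5

P'(s) = 2s^2 + (10/3)s = 0 at s = -5/3, 0.
Since P''(s) = 4s + 10/3, we get P''(-5/3) = -10/3 < 0 ⇒ local maximum; P''(0) = 10/3 > 0 ⇒ local minimum.
Thus P has its local minimum at s = 0, with value 5.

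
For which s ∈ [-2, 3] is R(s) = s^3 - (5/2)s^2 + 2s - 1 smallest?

Differentiating, R'(s) = 3s^2 - 5s + 2; which vanishes at s = 2/3 and s = 1.
Compare values at every candidate in [-2, 3]: R(-2) = -23,  R(2/3) = -13/27,  R(1) = -1/2,  R(3) = 19/2.
So the minimum is R(-2) = -23.

-2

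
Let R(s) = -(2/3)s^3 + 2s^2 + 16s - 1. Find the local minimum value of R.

-59/3

R'(s) = -2s^2 + 4s + 16. Setting R'(s) = 0 gives s ∈ {-2, 4}.
Second-derivative test with R''(s) = -4s + 4: R''(-2) = 12 > 0 ⇒ local minimum; R''(4) = -12 < 0 ⇒ local maximum.
So the local minimum value is R(-2) = -59/3.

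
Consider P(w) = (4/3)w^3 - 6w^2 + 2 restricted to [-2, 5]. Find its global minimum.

-98/3

Differentiating, P'(w) = 4w^2 - 12w; which vanishes at w = 0 and w = 3.
Compare values at every candidate in [-2, 5]: P(-2) = -98/3; P(0) = 2; P(3) = -16; P(5) = 56/3.
The minimum over the interval is -98/3, attained at w = -2.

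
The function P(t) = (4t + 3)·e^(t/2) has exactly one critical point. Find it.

-11/4

Differentiating with the product rule gives P'(t) = (2t + 11/2)·e^(t/2). Since e^(t/2) > 0, the only critical point is t = -11/4.
P''(-11/4) has the same sign as 2 > 0, so this is a local minimum.
P(-11/4) = (-8)·e^(-11/8) ≈ -2.0227.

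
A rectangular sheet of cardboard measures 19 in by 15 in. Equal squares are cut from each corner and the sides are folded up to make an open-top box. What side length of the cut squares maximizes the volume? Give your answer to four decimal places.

2.7751

With cut size x, the volume is V(x) = x(19 − 2x)(15 − 2x) for 0 < x < 7.5.
V'(x) = 12x^2 − 136x + 285. Setting V'(x) = 0 gives x ≈ 2.7751 (the root in (0, 7.5)).
V''(x) = 24x − 136 is negative there, so this is the maximum; V ≈ 352.7094.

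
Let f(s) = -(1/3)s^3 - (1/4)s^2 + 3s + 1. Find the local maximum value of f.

f'(s) = -s^2 - (1/2)s + 3 = 0 at s = -2, 3/2.
Second-derivative test with f''(s) = -2s - 1/2: f''(-2) = 7/2 > 0 ⇒ local minimum; f''(3/2) = -7/2 < 0 ⇒ local maximum.
So the local maximum value is f(3/2) = 61/16.

61/16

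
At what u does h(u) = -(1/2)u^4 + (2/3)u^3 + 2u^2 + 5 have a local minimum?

h'(u) = -2u^3 + 2u^2 + 4u = 0 at u = -1, 0, 2.
h''(u) = -6u^2 + 4u + 4. h''(-1) = -6 < 0 ⇒ local maximum; h''(0) = 4 > 0 ⇒ local minimum; h''(2) = -12 < 0 ⇒ local maximum.
The local minimum is h(0) = 5.

0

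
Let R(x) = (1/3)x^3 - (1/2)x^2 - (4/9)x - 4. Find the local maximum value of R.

R'(x) = x^2 - x - 4/9. Setting R'(x) = 0 gives x ∈ {-1/3, 4/3}.
R''(x) = 2x - 1. R''(-1/3) = -5/3 < 0 ⇒ local maximum; R''(4/3) = 5/3 > 0 ⇒ local minimum.
So the local maximum value is R(-1/3) = -635/162.

-635/162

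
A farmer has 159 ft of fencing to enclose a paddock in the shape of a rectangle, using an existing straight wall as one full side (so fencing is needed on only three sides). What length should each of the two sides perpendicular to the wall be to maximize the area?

159/4

Let the sides perpendicular to the wall have length x and the parallel side y, so 2x + y = 159 and the area is A = xy = x(159 − 2x).
A'(x) = 159 − 4x = 0 gives x = 159/4, and A''(x) = −4 < 0 confirms a maximum.
Then y = 159 − 2·159/4 = 159/2 and A = 25281/8.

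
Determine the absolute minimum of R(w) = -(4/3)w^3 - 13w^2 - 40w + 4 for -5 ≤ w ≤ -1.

97/3

Differentiating, R'(w) = -4w^2 - 26w - 40; which vanishes at w = -4 and w = -5/2.
Evaluating at the critical points and endpoints: R(-5) = 137/3; R(-4) = 124/3; R(-5/2) = 523/12; R(-1) = 97/3.
Hence the absolute minimum is 97/3 at w = -1.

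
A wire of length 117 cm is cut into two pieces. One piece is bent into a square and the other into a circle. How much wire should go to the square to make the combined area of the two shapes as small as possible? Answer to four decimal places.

Let x be the length used for the square. Square side x/4; circle radius (117−x)/(2π).
A(x) = (x/4)² + π·((117−x)/(2π))² = x²/16 + (117−x)²/(4π) for 0 ≤ x ≤ 117. A'(x) = x/8 − (117−x)/(2π) = 0 gives x = 4·117/(π+4) ≈ 65.5316.
A'' = 1/8 + 1/(2π) > 0, so this gives the minimum combined area; x ≈ 65.5316 cm to the square.

65.5316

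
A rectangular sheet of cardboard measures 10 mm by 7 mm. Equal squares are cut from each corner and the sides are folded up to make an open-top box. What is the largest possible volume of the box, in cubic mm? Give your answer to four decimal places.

With cut size x, the volume is V(x) = x(10 − 2x)(7 − 2x) for 0 < x < 3.5.
V'(x) = 12x^2 − 68x + 70. Setting V'(x) = 0 gives x ≈ 1.3520 (the root in (0, 3.5)).
V''(x) = 24x − 68 is negative there, so this is the maximum; V ≈ 42.3766.

42.3766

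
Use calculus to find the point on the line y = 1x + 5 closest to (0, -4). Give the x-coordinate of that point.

-9/2

Minimize D(x)^2 = (x + 0)^2 + (x + 9)^2.
d/dx[D^2] = 2(x + 0) + 2·1·(x + 9) = 0 ⇒ x = -9/2.
Then y = 1/2 and the distance is √(81/2) ≈ 6.3640.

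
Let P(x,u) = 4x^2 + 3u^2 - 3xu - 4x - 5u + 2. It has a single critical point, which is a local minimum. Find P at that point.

∂P/∂x = 8x - 3u - 4 = 0 and ∂P/∂u = -3x + 6u - 5 = 0, so (x, u) = (1, 4/3).
The Hessian has P_{xx} = 8, P_{uu} = 6, P_{xu} = -3, giving D = 39 > 0 with P_{xx} > 0, so the point is a local minimum.
P(1, 4/3) = -10/3.

-10/3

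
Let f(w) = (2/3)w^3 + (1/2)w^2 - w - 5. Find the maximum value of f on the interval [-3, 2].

1/3

Differentiating, f'(w) = 2w^2 + w - 1; which vanishes at w = -1 and w = 1/2.
Compare values at every candidate in [-3, 2]: f(-3) = -31/2, f(-1) = -25/6, f(1/2) = -127/24, f(2) = 1/3.
So the maximum is f(2) = 1/3.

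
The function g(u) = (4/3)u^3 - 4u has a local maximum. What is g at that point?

Critical points: g'(u) = 4u^2 - 4 vanishes at u = -1, 1.
Second-derivative test with g''(u) = 8u: g''(-1) = -8 < 0 ⇒ local maximum; g''(1) = 8 > 0 ⇒ local minimum.
So the local maximum value is g(-1) = 8/3.

8/3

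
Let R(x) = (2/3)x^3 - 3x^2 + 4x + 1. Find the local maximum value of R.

R'(x) = 2x^2 - 6x + 4. Setting R'(x) = 0 gives x ∈ {1, 2}.
Second-derivative test with R''(x) = 4x - 6: R''(1) = -2 < 0 ⇒ local maximum; R''(2) = 2 > 0 ⇒ local minimum.
So the local maximum value is R(1) = 8/3.

8/3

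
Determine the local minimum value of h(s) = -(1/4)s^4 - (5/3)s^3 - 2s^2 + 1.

5/12

h'(s) = -s^3 - 5s^2 - 4s = 0 at s = -4, -1, 0.
Second-derivative test with h''(s) = -3s^2 - 10s - 4: h''(-4) = -12 < 0 ⇒ local maximum; h''(-1) = 3 > 0 ⇒ local minimum; h''(0) = -4 < 0 ⇒ local maximum.
The local minimum is h(-1) = 5/12.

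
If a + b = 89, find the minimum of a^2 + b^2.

7921/2

With a + b = 89, a^2 + b^2 = a^2 + (89 − a)^2.
The derivative 2a − 2(89 − a) = 4a − 178 vanishes at a = 89/2; second derivative 4 > 0, a minimum.
The minimum is 2·(89/2)^2 = 7921/2.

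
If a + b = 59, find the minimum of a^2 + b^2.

3481/2

With a + b = 59, a^2 + b^2 = a^2 + (59 − a)^2.
The derivative 2a − 2(59 − a) = 4a − 118 vanishes at a = 59/2; second derivative 4 > 0, a minimum.
The minimum is 2·(59/2)^2 = 3481/2.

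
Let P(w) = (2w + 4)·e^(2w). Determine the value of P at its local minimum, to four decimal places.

-0.0067

By the product rule, P'(w) = (4w + 10)·e^(2w). Since e^(2w) > 0, the only critical point is w = -5/2.
P''(-5/2) has the same sign as 4 > 0, so this is a local minimum.
P(-5/2) = (-1)·e^(-5) ≈ -0.0067.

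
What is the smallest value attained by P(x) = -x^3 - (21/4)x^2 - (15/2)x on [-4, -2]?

Differentiating, P'(x) = -3x^2 - (21/2)x - 15/2; whose only zero in [-4, -2] is x = -5/2.
Candidates: P(-4) = 10, P(-5/2) = 25/16, P(-2) = 2.
Hence the absolute minimum is 25/16 at x = -5/2.

25/16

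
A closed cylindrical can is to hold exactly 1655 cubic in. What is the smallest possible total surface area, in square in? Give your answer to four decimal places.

With radius r and height h, πr²h = 1655 so h = 1655/(πr²), and S(r) = 2πr² + 2πrh = 2πr² + 2·1655/r.
S'(r) = 4πr − 2·1655/r² = 0 ⇒ r³ = 1655/(2π), so r ≈ 6.4102 and h = 2r ≈ 12.8204.
S''(r) = 4π + 4·1655/r³ > 0, so this is the minimum; S ≈ 774.5448.

774.5448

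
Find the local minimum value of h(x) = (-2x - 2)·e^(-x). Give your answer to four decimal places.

-2.0000

By the product rule, h'(x) = (2x)·e^(-x). Since e^(-x) > 0, the only critical point is x = 0.
h''(0) has the same sign as 2 > 0, so this is a local minimum.
h(0) = (-2)·e^(0) ≈ -2.0000.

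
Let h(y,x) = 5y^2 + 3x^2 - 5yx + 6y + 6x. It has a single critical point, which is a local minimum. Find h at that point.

∂h/∂y = 10y - 5x + 6 = 0 and ∂h/∂x = -5y + 6x + 6 = 0, so (y, x) = (-66/35, -18/7).
The Hessian has h_{yy} = 10, h_{xx} = 6, h_{yx} = -5, giving D = 35 > 0 with h_{yy} > 0, so the point is a local minimum.
h(-66/35, -18/7) = -468/35.

-468/35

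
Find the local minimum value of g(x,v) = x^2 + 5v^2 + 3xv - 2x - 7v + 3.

6/11

∂g/∂x = 2x + 3v - 2 = 0 and ∂g/∂v = 3x + 10v - 7 = 0, so (x, v) = (-1/11, 8/11).
The Hessian has g_{xx} = 2, g_{vv} = 10, g_{xv} = 3, giving D = 11 > 0 with g_{xx} > 0, so the point is a local minimum.
g(-1/11, 8/11) = 6/11.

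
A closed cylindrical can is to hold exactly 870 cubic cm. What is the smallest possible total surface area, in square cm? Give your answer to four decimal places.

504.4995

With radius r and height h, πr²h = 870 so h = 870/(πr²), and S(r) = 2πr² + 2πrh = 2πr² + 2·870/r.
S'(r) = 4πr − 2·870/r² = 0 ⇒ r³ = 870/(2π), so r ≈ 5.1734 and h = 2r ≈ 10.3469.
S''(r) = 4π + 4·870/r³ > 0, so this is the minimum; S ≈ 504.4995.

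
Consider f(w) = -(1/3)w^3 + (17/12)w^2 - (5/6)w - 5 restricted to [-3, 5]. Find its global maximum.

The derivative is -w^2 + (17/6)w - 5/6, which vanishes at w = 1/3 and w = 5/2.
Evaluating at the critical points and endpoints: f(-3) = 77/4; f(1/3) = -1663/324; f(5/2) = -55/16; f(5) = -185/12.
So the maximum is f(-3) = 77/4.

77/4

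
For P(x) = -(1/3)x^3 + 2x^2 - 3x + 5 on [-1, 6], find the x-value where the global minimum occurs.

6

P'(x) = -x^2 + 4x - 3, which vanishes at x = 1 and x = 3.
Compare values at every candidate in [-1, 6]: P(-1) = 31/3,  P(1) = 11/3,  P(3) = 5,  P(6) = -13.
So the minimum is P(6) = -13.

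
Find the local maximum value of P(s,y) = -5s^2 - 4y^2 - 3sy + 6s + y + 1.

∂P/∂s = -10s - 3y + 6 = 0 and ∂P/∂y = -3s - 8y + 1 = 0, so (s, y) = (45/71, -8/71).
The Hessian has P_{ss} = -10, P_{yy} = -8, P_{sy} = -3, giving D = 71 > 0 with P_{ss} < 0, so the point is a local maximum.
P(45/71, -8/71) = 202/71.

202/71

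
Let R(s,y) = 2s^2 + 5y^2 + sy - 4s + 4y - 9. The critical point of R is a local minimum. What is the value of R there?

-479/39

∂R/∂s = 4s + y - 4 = 0 and ∂R/∂y = s + 10y + 4 = 0, so (s, y) = (44/39, -20/39).
The Hessian has R_{ss} = 4, R_{yy} = 10, R_{sy} = 1, giving D = 39 > 0 with R_{ss} > 0, so the point is a local minimum.
R(44/39, -20/39) = -479/39.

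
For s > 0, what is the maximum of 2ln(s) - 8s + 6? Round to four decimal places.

g'(s) = 2/s − 8 = 0 gives s = 1/4.
g''(s) = -2/s², which is negative for s > 0, so this is a local maximum.
g(1/4) = 2·ln(1/4) - 2 + 6 ≈ 1.2274.

1.2274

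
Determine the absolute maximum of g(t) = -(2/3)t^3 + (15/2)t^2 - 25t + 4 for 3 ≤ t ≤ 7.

-101/6

The derivative is -2t^2 + 15t - 25, whose only zero in [3, 7] is t = 5.
Compare values at every candidate in [3, 7]: g(3) = -43/2, g(5) = -101/6, g(7) = -193/6.
The maximum over the interval is -101/6, attained at t = 5.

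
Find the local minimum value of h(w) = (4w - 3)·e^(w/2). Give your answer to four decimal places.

-4.2821

By the product rule, h'(w) = (2w + 5/2)·e^(w/2). Since e^(w/2) > 0, the only critical point is w = -5/4.
h''(-5/4) has the same sign as 2 > 0, so this is a local minimum.
h(-5/4) = (-8)·e^(-5/8) ≈ -4.2821.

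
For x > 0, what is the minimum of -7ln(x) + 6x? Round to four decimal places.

h'(x) = -7/x + 6 = 0 gives x = 7/6.
h''(x) = 7/x², which is positive for x > 0, so this is a local minimum.
h(7/6) = -7·ln(7/6) + 7 ≈ 5.9209.

5.9209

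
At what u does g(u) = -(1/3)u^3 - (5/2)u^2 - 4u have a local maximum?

Critical points: g'(u) = -u^2 - 5u - 4 vanishes at u = -4, -1.
Since g''(u) = -2u - 5, we get g''(-4) = 3 > 0 ⇒ local minimum; g''(-1) = -3 < 0 ⇒ local maximum.
Thus g has its local maximum at u = -1, with value 11/6.

-1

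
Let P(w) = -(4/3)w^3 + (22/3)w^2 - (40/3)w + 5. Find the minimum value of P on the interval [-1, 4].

P'(w) = -4w^2 + (44/3)w - 40/3, which vanishes at w = 5/3 and w = 2.
Evaluating at the critical points and endpoints: P(-1) = 27, P(5/3) = -245/81, P(2) = -3, P(4) = -49/3.
So the minimum is P(4) = -49/3.

-49/3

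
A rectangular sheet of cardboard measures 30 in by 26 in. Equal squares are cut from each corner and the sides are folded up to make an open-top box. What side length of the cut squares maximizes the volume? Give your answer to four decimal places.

4.6311

With cut size x, the volume is V(x) = x(30 − 2x)(26 − 2x) for 0 < x < 13.
V'(x) = 12x^2 − 224x + 780. Setting V'(x) = 0 gives x ≈ 4.6311 (the root in (0, 13)).
V''(x) = 24x − 224 is negative there, so this is the maximum; V ≈ 1607.4787.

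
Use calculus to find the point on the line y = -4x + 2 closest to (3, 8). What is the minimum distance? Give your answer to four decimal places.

Minimize D(x)^2 = (x - 3)^2 + (-4x - 6)^2.
d/dx[D^2] = 2(x - 3) + 2·(-4)·(-4x - 6) = 0 ⇒ x = -21/17.
Then y = 118/17 and the distance is √(324/17) ≈ 4.3656.

4.3656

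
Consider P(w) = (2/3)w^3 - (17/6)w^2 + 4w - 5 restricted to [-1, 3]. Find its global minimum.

P'(w) = 2w^2 - (17/3)w + 4, which vanishes at w = 4/3 and w = 3/2.
Evaluating at the critical points and endpoints: P(-1) = -25/2, P(4/3) = -253/81, P(3/2) = -25/8, P(3) = -1/2.
So the minimum is P(-1) = -25/2.

-25/2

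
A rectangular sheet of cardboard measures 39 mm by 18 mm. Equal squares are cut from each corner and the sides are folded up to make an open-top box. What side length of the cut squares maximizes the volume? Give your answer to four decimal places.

3.8653

With cut size x, the volume is V(x) = x(39 − 2x)(18 − 2x) for 0 < x < 9.
V'(x) = 12x^2 − 228x + 702. Setting V'(x) = 0 gives x ≈ 3.8653 (the root in (0, 9)).
V''(x) = 24x − 228 is negative there, so this is the maximum; V ≈ 1241.2173.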